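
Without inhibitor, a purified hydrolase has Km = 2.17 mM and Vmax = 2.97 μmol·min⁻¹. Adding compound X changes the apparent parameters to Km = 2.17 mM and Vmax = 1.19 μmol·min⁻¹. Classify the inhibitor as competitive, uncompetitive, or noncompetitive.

noncompetitive

Vmax decreases (2.97 → 1.19 μmol·min⁻¹) while Km is unchanged — pure noncompetitive inhibition.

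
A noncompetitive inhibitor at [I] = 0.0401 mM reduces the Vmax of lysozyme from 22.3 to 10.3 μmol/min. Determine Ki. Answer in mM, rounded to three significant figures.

0.0344 mM

Noncompetitive: Vmax,app = Vmax/α with α = 1 + [I]/Ki.
α = Vmax/Vmax,app = 22.3/10.3 = 2.165.
Ki = [I]/(α − 1) = 0.0401/1.165 = 0.0344 mM.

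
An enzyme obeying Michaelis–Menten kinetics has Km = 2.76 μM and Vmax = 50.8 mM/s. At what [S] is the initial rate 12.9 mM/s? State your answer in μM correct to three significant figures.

Rearranging v = Vmax[S]/(Km+[S]) gives [S] = Km·v/(Vmax − v).
[S] = 2.76 × 12.9 / (50.8 − 12.9) = 35.60/37.90 = 0.939 μM.

0.939 μM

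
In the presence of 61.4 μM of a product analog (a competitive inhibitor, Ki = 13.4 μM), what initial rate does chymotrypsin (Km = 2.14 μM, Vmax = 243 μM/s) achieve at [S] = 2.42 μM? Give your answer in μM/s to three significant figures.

40.9 μM/s

α = 1 + [I]/Ki = 1 + 61.4/13.4 = 5.582.
For a competitive inhibitor, Vmax is unchanged and the apparent Km becomes α·Km: Km,app = 11.9 μM, Vmax,app = 243 μM/s.
v = Vmax,app·[S]/(Km,app + [S]) = 243 × 2.42/(11.9 + 2.42) = 40.9 μM/s.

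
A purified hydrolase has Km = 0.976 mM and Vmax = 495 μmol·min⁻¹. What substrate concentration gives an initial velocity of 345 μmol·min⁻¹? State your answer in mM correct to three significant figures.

Rearranging v = Vmax[S]/(Km+[S]) gives [S] = Km·v/(Vmax − v).
[S] = 0.976 × 345 / (495 − 345) = 336.7/150.0 = 2.24 mM.

2.24 mM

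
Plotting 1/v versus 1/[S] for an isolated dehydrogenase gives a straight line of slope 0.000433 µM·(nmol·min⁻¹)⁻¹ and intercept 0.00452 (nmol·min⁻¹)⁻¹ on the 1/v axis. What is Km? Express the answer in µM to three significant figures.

y-intercept = 1/Vmax ⇒ Vmax = 221 nmol·min⁻¹; slope = Km/Vmax ⇒ Km = slope × Vmax.
Km = 0.000433 × 221 = 0.0958 µM.

0.0958 µM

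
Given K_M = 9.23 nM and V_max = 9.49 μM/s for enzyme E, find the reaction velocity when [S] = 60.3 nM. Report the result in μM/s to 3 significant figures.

8.23 μM/s

[S]/(Km+[S]) = 60.3/69.53 = 0.8673, the fractional saturation.
v = 0.8673 × Vmax = 0.8673 × 9.49 = 8.23 μM/s.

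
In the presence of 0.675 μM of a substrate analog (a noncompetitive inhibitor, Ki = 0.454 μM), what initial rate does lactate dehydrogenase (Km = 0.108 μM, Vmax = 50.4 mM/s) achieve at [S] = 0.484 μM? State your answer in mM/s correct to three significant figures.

With α = 1 + [I]/Ki = 1 + 0.675/0.454 = 2.487, the noncompetitive rate law is v = (Vmax/α)·[S] / (Km + [S]).
v = (50.4/2.487)×0.484 / (0.108 + 0.484) = 9.809/0.5920 = 16.6 mM/s.

16.6 mM/s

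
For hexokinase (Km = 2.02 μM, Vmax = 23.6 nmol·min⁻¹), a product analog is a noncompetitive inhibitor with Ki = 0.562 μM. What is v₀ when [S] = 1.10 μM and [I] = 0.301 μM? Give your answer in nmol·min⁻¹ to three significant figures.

α = 1 + [I]/Ki = 1 + 0.301/0.562 = 1.536.
For a noncompetitive inhibitor, Vmax is reduced to Vmax/α while Km is unchanged: Km,app = 2.02 μM, Vmax,app = 15.4 nmol·min⁻¹.
v = Vmax,app·[S]/(Km,app + [S]) = 15.4 × 1.10/(2.02 + 1.10) = 5.42 nmol·min⁻¹.

5.42 nmol·min⁻¹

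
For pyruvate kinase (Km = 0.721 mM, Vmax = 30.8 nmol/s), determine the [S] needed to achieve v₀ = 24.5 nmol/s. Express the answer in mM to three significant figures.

2.80 mM

The required fractional saturation is v/Vmax = 24.5/30.8 = 0.7955.
Then [S]/(Km+[S]) = 0.7955 ⇒ [S] = 0.721 × 0.7955/(1 − 0.7955) = 2.80 mM.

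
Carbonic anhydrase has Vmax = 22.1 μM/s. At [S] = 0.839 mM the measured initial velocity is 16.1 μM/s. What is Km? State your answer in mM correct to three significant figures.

v/Vmax = 16.1/22.1 = 0.7285 = [S]/(Km+[S]).
So Km + [S] = [S]/0.7285 = 1.152 mM, giving Km = 1.152 − 0.839 = 0.313 mM.

0.313 mM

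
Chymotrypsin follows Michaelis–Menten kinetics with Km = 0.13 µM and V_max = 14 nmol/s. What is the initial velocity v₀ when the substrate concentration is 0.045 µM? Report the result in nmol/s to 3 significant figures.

3.60 nmol/s

v = Vmax·[S]/(Km + [S]) = 14 × 0.045 / (0.13 + 0.045)
  = 0.6300 / 0.1750 = 3.60 nmol/s.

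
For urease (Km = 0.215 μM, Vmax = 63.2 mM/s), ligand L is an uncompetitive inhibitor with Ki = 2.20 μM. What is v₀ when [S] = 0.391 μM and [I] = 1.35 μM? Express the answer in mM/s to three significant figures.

With α = 1 + [I]/Ki = 1 + 1.35/2.20 = 1.614, the uncompetitive rate law is v = (Vmax/α)·[S] / (Km/α + [S]).
v = (63.2/1.614)×0.391 / (0.215/1.614 + 0.391) = 15.31/0.5242 = 29.2 mM/s.

29.2 mM/s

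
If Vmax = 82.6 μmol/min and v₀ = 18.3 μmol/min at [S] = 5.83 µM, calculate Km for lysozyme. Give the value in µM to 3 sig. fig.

v/Vmax = 18.3/82.6 = 0.2215 = [S]/(Km+[S]).
So Km + [S] = [S]/0.2215 = 26.31 µM, giving Km = 26.31 − 5.83 = 20.5 µM.

20.5 µM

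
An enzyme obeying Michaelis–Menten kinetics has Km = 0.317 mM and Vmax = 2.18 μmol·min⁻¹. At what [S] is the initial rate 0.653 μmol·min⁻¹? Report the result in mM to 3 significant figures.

The required fractional saturation is v/Vmax = 0.653/2.18 = 0.2995.
Then [S]/(Km+[S]) = 0.2995 ⇒ [S] = 0.317 × 0.2995/(1 − 0.2995) = 0.136 mM.

0.136 mM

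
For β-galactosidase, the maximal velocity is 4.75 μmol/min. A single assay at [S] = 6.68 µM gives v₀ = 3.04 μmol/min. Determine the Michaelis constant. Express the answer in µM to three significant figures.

3.76 µM

v/Vmax = 3.04/4.75 = 0.6400 = [S]/(Km+[S]).
So Km + [S] = [S]/0.6400 = 10.44 µM, giving Km = 10.44 − 6.68 = 3.76 µM.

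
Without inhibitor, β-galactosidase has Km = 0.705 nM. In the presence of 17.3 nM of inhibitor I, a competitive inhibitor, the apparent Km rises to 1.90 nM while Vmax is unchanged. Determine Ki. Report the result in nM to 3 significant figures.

Competitive: Km,app = α·Km with α = 1 + [I]/Ki.
α = Km,app/Km = 1.90/0.705 = 2.695.
Since α = 1 + [I]/Ki, [I]/Ki = 2.695 − 1 = 1.695 and Ki = 17.3/1.695 = 10.2 nM.

10.2 nM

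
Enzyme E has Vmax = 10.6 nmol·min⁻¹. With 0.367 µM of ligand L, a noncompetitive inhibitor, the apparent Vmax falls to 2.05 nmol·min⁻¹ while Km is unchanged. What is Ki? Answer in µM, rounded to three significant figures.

Noncompetitive: Vmax,app = Vmax/α with α = 1 + [I]/Ki.
α = Vmax/Vmax,app = 10.6/2.05 = 5.171.
Since α = 1 + [I]/Ki, [I]/Ki = 5.171 − 1 = 4.171 and Ki = 0.367/4.171 = 0.0880 µM.

0.0880 µM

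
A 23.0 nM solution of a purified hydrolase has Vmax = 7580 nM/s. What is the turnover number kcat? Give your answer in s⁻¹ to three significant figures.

kcat = Vmax/[E]total = 7580 nM/s / 23.0 nM = 330 s⁻¹.

330 s⁻¹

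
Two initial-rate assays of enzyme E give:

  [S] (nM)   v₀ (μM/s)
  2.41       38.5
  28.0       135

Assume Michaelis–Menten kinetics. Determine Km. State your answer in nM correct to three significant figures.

In reciprocal form, 1/v = (Km/Vmax)·(1/[S]) + 1/Vmax. The two points give (1/[S], 1/v) = (0.4149, 0.02597) and (0.03571, 0.007407).
Slope = (0.02597 − 0.007407)/(0.4149 − 0.03571) = 0.04896; intercept = 0.02597 − 0.04896×0.4149 = 0.005659.
Vmax = 1/intercept = 177 μM/s; Km = slope × Vmax = 0.04896 × 177 = 8.65 nM.

8.65 nM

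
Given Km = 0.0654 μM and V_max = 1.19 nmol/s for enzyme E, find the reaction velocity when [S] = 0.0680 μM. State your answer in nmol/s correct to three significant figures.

0.607 nmol/s

v = Vmax·[S]/(Km + [S]) = 1.19 × 0.0680 / (0.0654 + 0.0680)
  = 0.08092 / 0.1334 = 0.607 nmol/s.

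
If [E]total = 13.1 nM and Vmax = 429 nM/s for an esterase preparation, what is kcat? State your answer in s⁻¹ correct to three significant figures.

32.7 s⁻¹

kcat = Vmax/[E]total = 429 nM/s / 13.1 nM = 32.7 s⁻¹.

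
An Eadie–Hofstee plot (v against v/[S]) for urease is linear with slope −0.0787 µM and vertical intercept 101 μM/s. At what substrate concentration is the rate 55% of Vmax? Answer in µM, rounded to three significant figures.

The Eadie–Hofstee slope gives Km = 0.0787 µM (slope = −Km).
v/Vmax = [S]/(Km+[S]) = 0.55 ⇒ [S] = Km·0.55/(1−0.55) = 0.0787 × 1.222 = 0.0962 µM.

0.0962 µM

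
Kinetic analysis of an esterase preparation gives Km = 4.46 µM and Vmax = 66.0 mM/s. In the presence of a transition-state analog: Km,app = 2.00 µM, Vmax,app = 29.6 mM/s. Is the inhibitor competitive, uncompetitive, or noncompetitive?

Both Km and Vmax decrease by the same factor (~2.23-fold) — characteristic of uncompetitive inhibition.

uncompetitive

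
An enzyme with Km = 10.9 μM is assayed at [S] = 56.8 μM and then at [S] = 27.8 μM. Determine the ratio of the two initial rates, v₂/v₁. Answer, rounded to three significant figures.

0.856

The fractional saturations are [S]/(Km+[S]) = 56.8/67.70 = 0.8390 and 27.8/38.70 = 0.7183.
v₂/v₁ is just their ratio: 0.7183/0.8390 = 0.856.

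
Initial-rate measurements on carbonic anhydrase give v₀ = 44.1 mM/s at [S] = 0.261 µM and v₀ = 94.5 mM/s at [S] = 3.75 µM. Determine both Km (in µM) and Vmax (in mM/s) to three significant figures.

Km = 0.351 µM; Vmax = 103 mM/s

In reciprocal form, 1/v = (Km/Vmax)·(1/[S]) + 1/Vmax. The two points give (1/[S], 1/v) = (3.831, 0.02268) and (0.2667, 0.01058).
Slope = (0.02268 − 0.01058)/(3.831 − 0.2667) = 0.003393; intercept = 0.02268 − 0.003393×3.831 = 0.009677.
Vmax = 1/intercept = 103 mM/s; Km = slope × Vmax = 0.003393 × 103 = 0.351 µM.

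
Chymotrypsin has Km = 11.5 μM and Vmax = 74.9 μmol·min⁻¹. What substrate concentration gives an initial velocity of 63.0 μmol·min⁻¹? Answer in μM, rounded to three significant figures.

Rearranging v = Vmax[S]/(Km+[S]) gives [S] = Km·v/(Vmax − v).
[S] = 11.5 × 63.0 / (74.9 − 63.0) = 724.5/11.90 = 60.9 μM.

60.9 μM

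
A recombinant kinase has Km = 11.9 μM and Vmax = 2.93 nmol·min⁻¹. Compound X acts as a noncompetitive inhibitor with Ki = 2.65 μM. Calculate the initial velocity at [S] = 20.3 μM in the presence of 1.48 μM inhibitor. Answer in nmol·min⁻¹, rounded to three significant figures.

α = 1 + [I]/Ki = 1 + 1.48/2.65 = 1.558.
For a noncompetitive inhibitor, Vmax is reduced to Vmax/α while Km is unchanged: Km,app = 11.9 μM, Vmax,app = 1.88 nmol·min⁻¹.
v = Vmax,app·[S]/(Km,app + [S]) = 1.88 × 20.3/(11.9 + 20.3) = 1.19 nmol·min⁻¹.

1.19 nmol·min⁻¹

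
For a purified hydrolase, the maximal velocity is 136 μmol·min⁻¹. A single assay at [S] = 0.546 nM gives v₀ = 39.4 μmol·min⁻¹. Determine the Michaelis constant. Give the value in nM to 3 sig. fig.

From v = Vmax[S]/(Km+[S]), Km = [S](Vmax − v)/v.
Km = 0.546 × (136 − 39.4) / 39.4 = 52.74/39.4 = 1.34 nM.

1.34 nM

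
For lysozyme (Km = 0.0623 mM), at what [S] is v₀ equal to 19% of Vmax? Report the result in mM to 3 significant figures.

v/Vmax = [S]/(Km+[S]) = 0.19, so [S] = Km·0.19/(1 − 0.19) = 0.0623 × 0.2346.
[S] = 0.0146 mM.

0.0146 mM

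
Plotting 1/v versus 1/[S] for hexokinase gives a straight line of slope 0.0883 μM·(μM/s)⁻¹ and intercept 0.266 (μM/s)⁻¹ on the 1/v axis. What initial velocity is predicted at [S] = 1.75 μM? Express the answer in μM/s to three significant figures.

3.16 μM/s

The y-intercept is 1/Vmax, so Vmax = 1/0.266 = 3.76 μM/s.
The slope is Km/Vmax, so Km = 0.0883 × 3.76 = 0.332 μM.
Then v = 3.76 × 1.75/(0.332 + 1.75) = 3.16 μM/s.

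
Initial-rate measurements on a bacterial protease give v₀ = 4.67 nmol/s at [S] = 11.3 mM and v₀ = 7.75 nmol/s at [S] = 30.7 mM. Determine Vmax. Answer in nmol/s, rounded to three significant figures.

In reciprocal form, 1/v = (Km/Vmax)·(1/[S]) + 1/Vmax. The two points give (1/[S], 1/v) = (0.08850, 0.2141) and (0.03257, 0.1290).
Slope = (0.2141 − 0.1290)/(0.08850 − 0.03257) = 1.522; intercept = 0.2141 − 1.522×0.08850 = 0.07946.
Vmax = 1/intercept = 12.6 nmol/s; Km = slope × Vmax = 1.522 × 12.6 = 19.2 mM.

12.6 nmol/s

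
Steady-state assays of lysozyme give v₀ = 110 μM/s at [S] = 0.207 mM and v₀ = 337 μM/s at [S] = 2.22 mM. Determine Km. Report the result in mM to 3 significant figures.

In reciprocal form, 1/v = (Km/Vmax)·(1/[S]) + 1/Vmax. The two points give (1/[S], 1/v) = (4.831, 0.009091) and (0.4505, 0.002967).
Slope = (0.009091 − 0.002967)/(4.831 − 0.4505) = 0.001398; intercept = 0.009091 − 0.001398×4.831 = 0.002338.
Vmax = 1/intercept = 428 μM/s; Km = slope × Vmax = 0.001398 × 428 = 0.598 mM.

0.598 mM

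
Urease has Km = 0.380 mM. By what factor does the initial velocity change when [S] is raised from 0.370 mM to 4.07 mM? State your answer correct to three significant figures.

The fractional saturations are [S]/(Km+[S]) = 0.370/0.7500 = 0.4933 and 4.07/4.450 = 0.9146.
v₂/v₁ is just their ratio: 0.9146/0.4933 = 1.85.

1.85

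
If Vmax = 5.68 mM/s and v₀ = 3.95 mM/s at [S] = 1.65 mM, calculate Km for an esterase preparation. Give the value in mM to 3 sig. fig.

0.723 mM

From v = Vmax[S]/(Km+[S]), Km = [S](Vmax − v)/v.
Km = 1.65 × (5.68 − 3.95) / 3.95 = 2.854/3.95 = 0.723 mM.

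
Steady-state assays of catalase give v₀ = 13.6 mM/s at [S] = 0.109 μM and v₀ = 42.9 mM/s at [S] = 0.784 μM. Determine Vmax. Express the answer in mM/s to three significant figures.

65.8 mM/s

From v = Vmax[S]/(Km+[S]), each point gives Vmax = v(Km+[S])/[S].
Equating: 13.6(Km+0.109)/0.109 = 42.9(Km+0.784)/0.784.
124.8·Km + 13.6 = 54.72·Km + 42.9, so (124.8 − 54.72)·Km = 42.9 − 13.6.
Km = 29.30/70.05 = 0.418 μM; then Vmax = 13.6(0.418+0.109)/0.109 = 65.8 mM/s.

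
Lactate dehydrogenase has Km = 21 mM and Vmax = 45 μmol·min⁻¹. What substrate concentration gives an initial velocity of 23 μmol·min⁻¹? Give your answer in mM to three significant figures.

Rearranging v = Vmax[S]/(Km+[S]) gives [S] = Km·v/(Vmax − v).
[S] = 21 × 23 / (45 − 23) = 483.0/22.00 = 22.0 mM.

22.0 mM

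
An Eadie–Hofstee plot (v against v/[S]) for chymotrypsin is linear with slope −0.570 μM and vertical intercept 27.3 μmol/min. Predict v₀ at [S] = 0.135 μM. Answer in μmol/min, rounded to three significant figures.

5.23 μmol/min

In the Eadie–Hofstee form v = Vmax − Km·(v/[S]), the slope is −Km and the intercept is Vmax, so Km = 0.570 μM and Vmax = 27.3 μmol/min.
v = 27.3 × 0.135/(0.570 + 0.135) = 5.23 μmol/min.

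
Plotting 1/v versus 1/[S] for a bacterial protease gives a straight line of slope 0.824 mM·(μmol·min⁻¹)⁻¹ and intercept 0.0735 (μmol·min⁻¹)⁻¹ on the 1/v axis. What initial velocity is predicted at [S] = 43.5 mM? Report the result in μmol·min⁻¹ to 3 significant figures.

The y-intercept is 1/Vmax, so Vmax = 1/0.0735 = 13.6 μmol·min⁻¹.
The slope is Km/Vmax, so Km = 0.824 × 13.6 = 11.2 mM.
Then v = 13.6 × 43.5/(11.2 + 43.5) = 10.8 μmol·min⁻¹.

10.8 μmol·min⁻¹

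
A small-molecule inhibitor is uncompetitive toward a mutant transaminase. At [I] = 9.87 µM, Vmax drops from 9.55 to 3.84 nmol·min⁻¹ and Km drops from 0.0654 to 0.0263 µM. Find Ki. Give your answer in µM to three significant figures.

Uncompetitive: Vmax,app = Vmax/α (and Km,app = Km/α) with α = 1 + [I]/Ki.
α = Vmax/Vmax,app = 9.55/3.84 = 2.487.
Ki = [I]/(α − 1) = 9.87/1.487 = 6.64 µM.

6.64 µM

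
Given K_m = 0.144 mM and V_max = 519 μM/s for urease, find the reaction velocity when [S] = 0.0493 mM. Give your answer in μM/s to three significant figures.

132 μM/s

[S]/(Km+[S]) = 0.0493/0.1933 = 0.2550, the fractional saturation.
v = 0.2550 × Vmax = 0.2550 × 519 = 132 μM/s.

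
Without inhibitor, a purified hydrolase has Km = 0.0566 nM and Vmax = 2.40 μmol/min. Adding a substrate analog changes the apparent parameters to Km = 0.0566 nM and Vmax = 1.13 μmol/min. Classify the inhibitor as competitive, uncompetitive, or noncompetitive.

Vmax decreases (2.40 → 1.13 μmol/min) while Km is unchanged — pure noncompetitive inhibition.

noncompetitive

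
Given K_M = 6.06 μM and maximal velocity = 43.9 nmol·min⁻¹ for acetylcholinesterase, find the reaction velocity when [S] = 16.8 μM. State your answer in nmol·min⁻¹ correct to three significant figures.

[S]/(Km+[S]) = 16.8/22.86 = 0.7349, the fractional saturation.
v = 0.7349 × Vmax = 0.7349 × 43.9 = 32.3 nmol·min⁻¹.

32.3 nmol·min⁻¹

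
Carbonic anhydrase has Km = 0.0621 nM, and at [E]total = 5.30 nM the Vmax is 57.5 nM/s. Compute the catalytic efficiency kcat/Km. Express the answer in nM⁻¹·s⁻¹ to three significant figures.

175 nM⁻¹·s⁻¹

kcat = Vmax/[E]total = 57.5/5.30 = 10.8 s⁻¹.
kcat/Km = 10.8/0.0621 = 175 nM⁻¹·s⁻¹.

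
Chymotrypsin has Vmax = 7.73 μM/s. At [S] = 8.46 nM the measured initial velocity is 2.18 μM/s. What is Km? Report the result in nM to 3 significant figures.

v/Vmax = 2.18/7.73 = 0.2820 = [S]/(Km+[S]).
So Km + [S] = [S]/0.2820 = 30.00 nM, giving Km = 30.00 − 8.46 = 21.5 nM.

21.5 nM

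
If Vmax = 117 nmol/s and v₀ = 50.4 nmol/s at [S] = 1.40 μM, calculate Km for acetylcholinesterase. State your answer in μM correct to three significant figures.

1.85 μM

v/Vmax = 50.4/117 = 0.4308 = [S]/(Km+[S]).
So Km + [S] = [S]/0.4308 = 3.250 μM, giving Km = 3.250 − 1.40 = 1.85 μM.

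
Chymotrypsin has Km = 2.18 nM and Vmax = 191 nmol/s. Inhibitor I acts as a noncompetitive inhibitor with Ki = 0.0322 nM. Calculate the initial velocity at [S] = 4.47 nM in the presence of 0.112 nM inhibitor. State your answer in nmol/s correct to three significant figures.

With α = 1 + [I]/Ki = 1 + 0.112/0.0322 = 4.478, the noncompetitive rate law is v = (Vmax/α)·[S] / (Km + [S]).
v = (191/4.478)×4.47 / (2.18 + 4.47) = 190.6/6.650 = 28.7 nmol/s.

28.7 nmol/s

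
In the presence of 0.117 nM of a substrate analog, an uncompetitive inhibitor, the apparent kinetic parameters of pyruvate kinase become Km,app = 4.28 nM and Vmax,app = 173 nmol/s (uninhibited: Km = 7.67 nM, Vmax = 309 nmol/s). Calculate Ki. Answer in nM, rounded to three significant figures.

0.149 nM

Uncompetitive: Vmax,app = Vmax/α (and Km,app = Km/α) with α = 1 + [I]/Ki.
α = Vmax/Vmax,app = 309/173 = 1.786.
Since α = 1 + [I]/Ki, [I]/Ki = 1.786 − 1 = 0.7861 and Ki = 0.117/0.7861 = 0.149 nM.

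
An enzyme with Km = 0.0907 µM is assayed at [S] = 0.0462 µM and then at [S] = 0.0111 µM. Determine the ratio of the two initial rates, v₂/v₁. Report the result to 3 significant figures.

0.323

Since Vmax cancels, v₂/v₁ = [S]₂(Km+[S]₁) / [S]₁(Km+[S]₂).
= 0.0111×(0.0907+0.0462) / (0.0462×(0.0907+0.0111)) = 0.001520/0.004703 = 0.323.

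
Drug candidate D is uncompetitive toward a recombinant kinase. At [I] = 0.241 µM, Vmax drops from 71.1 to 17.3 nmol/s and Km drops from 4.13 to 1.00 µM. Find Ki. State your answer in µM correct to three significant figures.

Uncompetitive: Vmax,app = Vmax/α (and Km,app = Km/α) with α = 1 + [I]/Ki.
α = Vmax/Vmax,app = 71.1/17.3 = 4.110.
Ki = [I]/(α − 1) = 0.241/3.110 = 0.0775 µM.

0.0775 µM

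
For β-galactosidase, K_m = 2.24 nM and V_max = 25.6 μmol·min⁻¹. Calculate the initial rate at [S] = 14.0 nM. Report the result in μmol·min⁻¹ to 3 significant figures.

v = Vmax·[S]/(Km + [S]) = 25.6 × 14.0 / (2.24 + 14.0)
  = 358.4 / 16.24 = 22.1 μmol·min⁻¹.

22.1 μmol·min⁻¹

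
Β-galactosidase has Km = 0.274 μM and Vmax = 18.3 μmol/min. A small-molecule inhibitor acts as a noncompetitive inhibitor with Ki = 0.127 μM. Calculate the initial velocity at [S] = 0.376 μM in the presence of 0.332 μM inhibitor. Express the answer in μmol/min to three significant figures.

With α = 1 + [I]/Ki = 1 + 0.332/0.127 = 3.614, the noncompetitive rate law is v = (Vmax/α)·[S] / (Km + [S]).
v = (18.3/3.614)×0.376 / (0.274 + 0.376) = 1.904/0.6500 = 2.93 μmol/min.

2.93 μmol/min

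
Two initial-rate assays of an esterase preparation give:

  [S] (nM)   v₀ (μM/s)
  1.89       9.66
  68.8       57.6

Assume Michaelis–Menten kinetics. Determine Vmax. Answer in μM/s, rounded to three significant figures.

From v = Vmax[S]/(Km+[S]), each point gives Vmax = v(Km+[S])/[S].
Equating: 9.66(Km+1.89)/1.89 = 57.6(Km+68.8)/68.8.
5.111·Km + 9.66 = 0.8372·Km + 57.6, so (5.111 − 0.8372)·Km = 57.6 − 9.66.
Km = 47.94/4.274 = 11.2 nM; then Vmax = 9.66(11.2+1.89)/1.89 = 67.0 μM/s.

67.0 μM/s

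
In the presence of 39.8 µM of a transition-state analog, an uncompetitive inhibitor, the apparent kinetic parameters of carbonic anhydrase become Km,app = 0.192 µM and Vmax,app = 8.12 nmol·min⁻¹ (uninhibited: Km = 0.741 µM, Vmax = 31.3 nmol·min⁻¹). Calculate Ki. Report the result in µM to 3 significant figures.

13.9 µM

Uncompetitive: Vmax,app = Vmax/α (and Km,app = Km/α) with α = 1 + [I]/Ki.
α = Vmax/Vmax,app = 31.3/8.12 = 3.855.
Ki = [I]/(α − 1) = 39.8/2.855 = 13.9 µM.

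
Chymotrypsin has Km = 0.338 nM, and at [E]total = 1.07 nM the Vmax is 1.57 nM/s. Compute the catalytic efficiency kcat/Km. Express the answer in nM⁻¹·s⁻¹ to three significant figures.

4.34 nM⁻¹·s⁻¹

kcat = Vmax/[E]total = 1.57/1.07 = 1.47 s⁻¹.
kcat/Km = 1.47/0.338 = 4.34 nM⁻¹·s⁻¹.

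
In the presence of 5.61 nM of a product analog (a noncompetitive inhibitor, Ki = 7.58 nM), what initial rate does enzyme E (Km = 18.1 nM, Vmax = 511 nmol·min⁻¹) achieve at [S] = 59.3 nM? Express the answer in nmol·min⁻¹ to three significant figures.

α = 1 + [I]/Ki = 1 + 5.61/7.58 = 1.740.
For a noncompetitive inhibitor, Vmax is reduced to Vmax/α while Km is unchanged: Km,app = 18.1 nM, Vmax,app = 294 nmol·min⁻¹.
v = Vmax,app·[S]/(Km,app + [S]) = 294 × 59.3/(18.1 + 59.3) = 225 nmol·min⁻¹.

225 nmol·min⁻¹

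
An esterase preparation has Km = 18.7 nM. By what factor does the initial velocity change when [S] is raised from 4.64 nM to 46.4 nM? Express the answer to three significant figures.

3.59

The fractional saturations are [S]/(Km+[S]) = 4.64/23.34 = 0.1988 and 46.4/65.10 = 0.7127.
v₂/v₁ is just their ratio: 0.7127/0.1988 = 3.59.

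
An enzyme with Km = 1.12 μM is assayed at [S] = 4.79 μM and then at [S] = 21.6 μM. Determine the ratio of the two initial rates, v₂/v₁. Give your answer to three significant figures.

Since Vmax cancels, v₂/v₁ = [S]₂(Km+[S]₁) / [S]₁(Km+[S]₂).
= 21.6×(1.12+4.79) / (4.79×(1.12+21.6)) = 127.7/108.8 = 1.17.

1.17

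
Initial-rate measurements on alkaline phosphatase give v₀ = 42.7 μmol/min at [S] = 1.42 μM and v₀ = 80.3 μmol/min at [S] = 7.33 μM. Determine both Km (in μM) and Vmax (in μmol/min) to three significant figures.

Km = 1.97 μM; Vmax = 102 μmol/min

In reciprocal form, 1/v = (Km/Vmax)·(1/[S]) + 1/Vmax. The two points give (1/[S], 1/v) = (0.7042, 0.02342) and (0.1364, 0.01245).
Slope = (0.02342 − 0.01245)/(0.7042 − 0.1364) = 0.01931; intercept = 0.02342 − 0.01931×0.7042 = 0.009819.
Vmax = 1/intercept = 102 μmol/min; Km = slope × Vmax = 0.01931 × 102 = 1.97 μM.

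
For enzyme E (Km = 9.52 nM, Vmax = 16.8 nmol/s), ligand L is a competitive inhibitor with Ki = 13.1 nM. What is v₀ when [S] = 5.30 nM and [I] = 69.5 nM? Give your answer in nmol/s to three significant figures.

1.36 nmol/s

With α = 1 + [I]/Ki = 1 + 69.5/13.1 = 6.305, the competitive rate law is v = Vmax[S] / (αKm + [S]).
v = 16.8×5.30 / (6.305×9.52 + 5.30) = 89.04/65.33 = 1.36 nmol/s.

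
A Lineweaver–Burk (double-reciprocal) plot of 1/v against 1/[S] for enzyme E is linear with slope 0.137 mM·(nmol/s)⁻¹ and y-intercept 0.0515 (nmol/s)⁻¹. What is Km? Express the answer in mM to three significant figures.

2.66 mM

y-intercept = 1/Vmax ⇒ Vmax = 19.4 nmol/s; slope = Km/Vmax ⇒ Km = slope × Vmax.
Km = 0.137 × 19.4 = 2.66 mM.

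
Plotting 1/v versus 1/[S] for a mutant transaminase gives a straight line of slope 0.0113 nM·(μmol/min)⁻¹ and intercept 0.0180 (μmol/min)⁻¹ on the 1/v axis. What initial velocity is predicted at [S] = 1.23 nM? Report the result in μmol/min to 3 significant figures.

The y-intercept is 1/Vmax, so Vmax = 1/0.0180 = 55.6 μmol/min.
The slope is Km/Vmax, so Km = 0.0113 × 55.6 = 0.628 nM.
Then v = 55.6 × 1.23/(0.628 + 1.23) = 36.8 μmol/min.

36.8 μmol/min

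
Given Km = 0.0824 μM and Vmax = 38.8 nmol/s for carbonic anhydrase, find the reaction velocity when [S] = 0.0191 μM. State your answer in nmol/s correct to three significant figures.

7.30 nmol/s

[S]/(Km+[S]) = 0.0191/0.1015 = 0.1882, the fractional saturation.
v = 0.1882 × Vmax = 0.1882 × 38.8 = 7.30 nmol/s.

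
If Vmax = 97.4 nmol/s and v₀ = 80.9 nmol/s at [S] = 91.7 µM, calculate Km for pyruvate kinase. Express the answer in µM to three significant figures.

18.7 µM

From v = Vmax[S]/(Km+[S]), Km = [S](Vmax − v)/v.
Km = 91.7 × (97.4 − 80.9) / 80.9 = 1513/80.9 = 18.7 µM.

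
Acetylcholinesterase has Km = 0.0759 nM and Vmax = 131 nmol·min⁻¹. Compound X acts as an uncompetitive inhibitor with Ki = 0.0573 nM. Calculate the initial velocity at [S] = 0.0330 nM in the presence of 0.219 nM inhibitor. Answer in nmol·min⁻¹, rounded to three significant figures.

18.4 nmol·min⁻¹

α = 1 + [I]/Ki = 1 + 0.219/0.0573 = 4.822.
For an uncompetitive inhibitor, both parameters are divided by α, giving Vmax/α and Km/α: Km,app = 0.0157 nM, Vmax,app = 27.2 nmol·min⁻¹.
v = Vmax,app·[S]/(Km,app + [S]) = 27.2 × 0.0330/(0.0157 + 0.0330) = 18.4 nmol·min⁻¹.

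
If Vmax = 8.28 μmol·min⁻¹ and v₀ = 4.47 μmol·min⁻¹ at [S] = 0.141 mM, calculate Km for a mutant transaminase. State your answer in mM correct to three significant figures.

0.120 mM

v/Vmax = 4.47/8.28 = 0.5399 = [S]/(Km+[S]).
So Km + [S] = [S]/0.5399 = 0.2612 mM, giving Km = 0.2612 − 0.141 = 0.120 mM.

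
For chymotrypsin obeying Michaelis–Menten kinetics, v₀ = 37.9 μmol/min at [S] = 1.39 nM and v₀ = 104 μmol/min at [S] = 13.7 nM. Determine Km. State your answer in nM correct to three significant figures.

3.36 nM

In reciprocal form, 1/v = (Km/Vmax)·(1/[S]) + 1/Vmax. The two points give (1/[S], 1/v) = (0.7194, 0.02639) and (0.07299, 0.009615).
Slope = (0.02639 − 0.009615)/(0.7194 − 0.07299) = 0.02594; intercept = 0.02639 − 0.02594×0.7194 = 0.007722.
Vmax = 1/intercept = 130 μmol/min; Km = slope × Vmax = 0.02594 × 130 = 3.36 nM.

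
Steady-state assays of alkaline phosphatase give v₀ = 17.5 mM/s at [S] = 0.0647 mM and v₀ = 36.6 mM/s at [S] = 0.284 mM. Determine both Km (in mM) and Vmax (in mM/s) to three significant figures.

From v = Vmax[S]/(Km+[S]), each point gives Vmax = v(Km+[S])/[S].
Equating: 17.5(Km+0.0647)/0.0647 = 36.6(Km+0.284)/0.284.
270.5·Km + 17.5 = 128.9·Km + 36.6, so (270.5 − 128.9)·Km = 36.6 − 17.5.
Km = 19.10/141.6 = 0.135 mM; then Vmax = 17.5(0.135+0.0647)/0.0647 = 54.0 mM/s.

Km = 0.135 mM; Vmax = 54.0 mM/s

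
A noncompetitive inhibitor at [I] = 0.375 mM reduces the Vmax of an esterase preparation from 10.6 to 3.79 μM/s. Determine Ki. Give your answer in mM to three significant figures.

0.209 mM

Noncompetitive: Vmax,app = Vmax/α with α = 1 + [I]/Ki.
α = Vmax/Vmax,app = 10.6/3.79 = 2.797.
Since α = 1 + [I]/Ki, [I]/Ki = 2.797 − 1 = 1.797 and Ki = 0.375/1.797 = 0.209 mM.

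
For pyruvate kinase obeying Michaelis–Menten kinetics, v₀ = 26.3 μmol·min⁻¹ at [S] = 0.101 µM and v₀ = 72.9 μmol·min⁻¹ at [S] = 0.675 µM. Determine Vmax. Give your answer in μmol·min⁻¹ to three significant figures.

106 μmol·min⁻¹

In reciprocal form, 1/v = (Km/Vmax)·(1/[S]) + 1/Vmax. The two points give (1/[S], 1/v) = (9.901, 0.03802) and (1.481, 0.01372).
Slope = (0.03802 − 0.01372)/(9.901 − 1.481) = 0.002887; intercept = 0.03802 − 0.002887×9.901 = 0.009441.
Vmax = 1/intercept = 106 μmol·min⁻¹; Km = slope × Vmax = 0.002887 × 106 = 0.306 µM.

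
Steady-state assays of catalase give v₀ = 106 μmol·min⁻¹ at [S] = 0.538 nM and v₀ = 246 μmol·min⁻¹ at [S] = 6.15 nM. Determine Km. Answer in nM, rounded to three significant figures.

0.892 nM

In reciprocal form, 1/v = (Km/Vmax)·(1/[S]) + 1/Vmax. The two points give (1/[S], 1/v) = (1.859, 0.009434) and (0.1626, 0.004065).
Slope = (0.009434 − 0.004065)/(1.859 − 0.1626) = 0.003165; intercept = 0.009434 − 0.003165×1.859 = 0.003550.
Vmax = 1/intercept = 282 μmol·min⁻¹; Km = slope × Vmax = 0.003165 × 282 = 0.892 nM.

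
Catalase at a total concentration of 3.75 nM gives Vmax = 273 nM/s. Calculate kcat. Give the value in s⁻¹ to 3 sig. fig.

kcat = Vmax/[E]total = 273 nM/s / 3.75 nM = 72.8 s⁻¹.

72.8 s⁻¹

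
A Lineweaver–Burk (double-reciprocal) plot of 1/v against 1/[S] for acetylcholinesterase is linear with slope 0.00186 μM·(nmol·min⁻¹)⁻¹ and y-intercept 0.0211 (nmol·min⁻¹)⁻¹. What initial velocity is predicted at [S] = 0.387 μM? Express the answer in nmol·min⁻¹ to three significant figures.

38.6 nmol·min⁻¹

The y-intercept is 1/Vmax, so Vmax = 1/0.0211 = 47.4 nmol·min⁻¹.
The slope is Km/Vmax, so Km = 0.00186 × 47.4 = 0.0882 μM.
Then v = 47.4 × 0.387/(0.0882 + 0.387) = 38.6 nmol·min⁻¹.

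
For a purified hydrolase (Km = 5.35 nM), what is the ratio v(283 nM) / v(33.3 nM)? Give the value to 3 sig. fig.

1.14

Since Vmax cancels, v₂/v₁ = [S]₂(Km+[S]₁) / [S]₁(Km+[S]₂).
= 283×(5.35+33.3) / (33.3×(5.35+283)) = 10940/9602 = 1.14.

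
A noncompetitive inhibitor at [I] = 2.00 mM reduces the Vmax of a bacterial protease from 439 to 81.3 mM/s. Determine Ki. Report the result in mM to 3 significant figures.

Noncompetitive: Vmax,app = Vmax/α with α = 1 + [I]/Ki.
α = Vmax/Vmax,app = 439/81.3 = 5.400.
Ki = [I]/(α − 1) = 2.00/4.400 = 0.455 mM.

0.455 mM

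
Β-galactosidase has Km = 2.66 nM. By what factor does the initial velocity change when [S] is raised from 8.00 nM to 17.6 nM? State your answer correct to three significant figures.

Since Vmax cancels, v₂/v₁ = [S]₂(Km+[S]₁) / [S]₁(Km+[S]₂).
= 17.6×(2.66+8.00) / (8.00×(2.66+17.6)) = 187.6/162.1 = 1.16.

1.16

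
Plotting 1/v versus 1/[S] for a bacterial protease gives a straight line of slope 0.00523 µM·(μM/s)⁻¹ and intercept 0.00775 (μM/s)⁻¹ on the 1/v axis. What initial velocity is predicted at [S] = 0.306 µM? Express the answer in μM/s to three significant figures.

The y-intercept is 1/Vmax, so Vmax = 1/0.00775 = 129 μM/s.
The slope is Km/Vmax, so Km = 0.00523 × 129 = 0.675 µM.
Then v = 129 × 0.306/(0.675 + 0.306) = 40.3 μM/s.

40.3 μM/s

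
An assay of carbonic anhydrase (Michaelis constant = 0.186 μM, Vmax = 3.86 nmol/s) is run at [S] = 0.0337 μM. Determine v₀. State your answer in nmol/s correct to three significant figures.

0.592 nmol/s

[S]/(Km+[S]) = 0.0337/0.2197 = 0.1534, the fractional saturation.
v = 0.1534 × Vmax = 0.1534 × 3.86 = 0.592 nmol/s.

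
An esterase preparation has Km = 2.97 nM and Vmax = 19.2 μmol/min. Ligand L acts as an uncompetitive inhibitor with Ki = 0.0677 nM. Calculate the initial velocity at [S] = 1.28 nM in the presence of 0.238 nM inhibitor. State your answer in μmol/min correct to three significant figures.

2.81 μmol/min

With α = 1 + [I]/Ki = 1 + 0.238/0.0677 = 4.516, the uncompetitive rate law is v = (Vmax/α)·[S] / (Km/α + [S]).
v = (19.2/4.516)×1.28 / (2.97/4.516 + 1.28) = 5.443/1.938 = 2.81 μmol/min.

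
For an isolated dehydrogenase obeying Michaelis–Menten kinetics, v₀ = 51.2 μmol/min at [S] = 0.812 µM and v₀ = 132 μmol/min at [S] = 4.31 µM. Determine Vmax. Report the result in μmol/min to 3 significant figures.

208 μmol/min

From v = Vmax[S]/(Km+[S]), each point gives Vmax = v(Km+[S])/[S].
Equating: 51.2(Km+0.812)/0.812 = 132(Km+4.31)/4.31.
63.05·Km + 51.2 = 30.63·Km + 132, so (63.05 − 30.63)·Km = 132 − 51.2.
Km = 80.80/32.43 = 2.49 µM; then Vmax = 51.2(2.49+0.812)/0.812 = 208 μmol/min.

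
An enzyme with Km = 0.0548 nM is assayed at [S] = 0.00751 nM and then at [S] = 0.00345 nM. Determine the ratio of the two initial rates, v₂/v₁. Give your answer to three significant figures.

0.491

Since Vmax cancels, v₂/v₁ = [S]₂(Km+[S]₁) / [S]₁(Km+[S]₂).
= 0.00345×(0.0548+0.00751) / (0.00751×(0.0548+0.00345)) = 0.0002150/0.0004375 = 0.491.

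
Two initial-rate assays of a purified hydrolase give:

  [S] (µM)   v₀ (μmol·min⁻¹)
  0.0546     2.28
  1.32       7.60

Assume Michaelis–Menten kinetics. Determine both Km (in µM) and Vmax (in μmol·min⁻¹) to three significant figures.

From v = Vmax[S]/(Km+[S]), each point gives Vmax = v(Km+[S])/[S].
Equating: 2.28(Km+0.0546)/0.0546 = 7.60(Km+1.32)/1.32.
41.76·Km + 2.28 = 5.758·Km + 7.60, so (41.76 − 5.758)·Km = 7.60 − 2.28.
Km = 5.320/36.00 = 0.148 µM; then Vmax = 2.28(0.148+0.0546)/0.0546 = 8.45 μmol·min⁻¹.

Km = 0.148 µM; Vmax = 8.45 μmol·min⁻¹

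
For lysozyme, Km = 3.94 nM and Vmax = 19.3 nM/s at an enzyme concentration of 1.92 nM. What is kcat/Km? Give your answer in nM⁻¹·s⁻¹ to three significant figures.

kcat = Vmax/[E]total = 19.3/1.92 = 10.1 s⁻¹.
kcat/Km = 10.1/3.94 = 2.55 nM⁻¹·s⁻¹.

2.55 nM⁻¹·s⁻¹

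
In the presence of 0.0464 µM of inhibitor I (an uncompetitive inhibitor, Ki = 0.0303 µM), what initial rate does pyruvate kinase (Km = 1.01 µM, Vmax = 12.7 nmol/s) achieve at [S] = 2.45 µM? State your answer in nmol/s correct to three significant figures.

4.31 nmol/s

α = 1 + [I]/Ki = 1 + 0.0464/0.0303 = 2.531.
For an uncompetitive inhibitor, both parameters are divided by α, giving Vmax/α and Km/α: Km,app = 0.399 µM, Vmax,app = 5.02 nmol/s.
v = Vmax,app·[S]/(Km,app + [S]) = 5.02 × 2.45/(0.399 + 2.45) = 4.31 nmol/s.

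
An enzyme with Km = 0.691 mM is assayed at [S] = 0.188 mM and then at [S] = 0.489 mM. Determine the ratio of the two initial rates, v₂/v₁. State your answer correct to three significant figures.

The fractional saturations are [S]/(Km+[S]) = 0.188/0.8790 = 0.2139 and 0.489/1.180 = 0.4144.
v₂/v₁ is just their ratio: 0.4144/0.2139 = 1.94.

1.94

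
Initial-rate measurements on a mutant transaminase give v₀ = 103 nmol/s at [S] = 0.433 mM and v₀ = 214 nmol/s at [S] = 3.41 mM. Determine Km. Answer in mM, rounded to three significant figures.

0.634 mM

In reciprocal form, 1/v = (Km/Vmax)·(1/[S]) + 1/Vmax. The two points give (1/[S], 1/v) = (2.309, 0.009709) and (0.2933, 0.004673).
Slope = (0.009709 − 0.004673)/(2.309 − 0.2933) = 0.002498; intercept = 0.009709 − 0.002498×2.309 = 0.003940.
Vmax = 1/intercept = 254 nmol/s; Km = slope × Vmax = 0.002498 × 254 = 0.634 mM.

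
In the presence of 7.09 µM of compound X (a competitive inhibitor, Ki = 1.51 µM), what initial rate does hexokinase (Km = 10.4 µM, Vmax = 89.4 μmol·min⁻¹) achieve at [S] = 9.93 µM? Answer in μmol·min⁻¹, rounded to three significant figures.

12.8 μmol·min⁻¹

α = 1 + [I]/Ki = 1 + 7.09/1.51 = 5.695.
For a competitive inhibitor, Vmax is unchanged and the apparent Km becomes α·Km: Km,app = 59.2 µM, Vmax,app = 89.4 μmol·min⁻¹.
v = Vmax,app·[S]/(Km,app + [S]) = 89.4 × 9.93/(59.2 + 9.93) = 12.8 μmol·min⁻¹.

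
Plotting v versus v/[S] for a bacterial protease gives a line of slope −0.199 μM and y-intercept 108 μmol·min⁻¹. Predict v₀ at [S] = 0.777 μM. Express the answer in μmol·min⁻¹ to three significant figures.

86.0 μmol·min⁻¹

In the Eadie–Hofstee form v = Vmax − Km·(v/[S]), the slope is −Km and the intercept is Vmax, so Km = 0.199 μM and Vmax = 108 μmol·min⁻¹.
v = 108 × 0.777/(0.199 + 0.777) = 86.0 μmol·min⁻¹.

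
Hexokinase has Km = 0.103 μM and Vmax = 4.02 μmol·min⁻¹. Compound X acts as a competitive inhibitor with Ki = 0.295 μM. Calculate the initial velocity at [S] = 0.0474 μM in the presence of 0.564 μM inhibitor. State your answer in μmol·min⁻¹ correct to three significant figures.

0.549 μmol·min⁻¹

α = 1 + [I]/Ki = 1 + 0.564/0.295 = 2.912.
For a competitive inhibitor, Vmax is unchanged and the apparent Km becomes α·Km: Km,app = 0.300 μM, Vmax,app = 4.02 μmol·min⁻¹.
v = Vmax,app·[S]/(Km,app + [S]) = 4.02 × 0.0474/(0.300 + 0.0474) = 0.549 μmol·min⁻¹.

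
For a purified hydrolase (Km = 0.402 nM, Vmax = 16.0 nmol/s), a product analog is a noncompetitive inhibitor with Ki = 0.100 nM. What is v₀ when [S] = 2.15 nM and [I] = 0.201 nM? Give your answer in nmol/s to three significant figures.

α = 1 + [I]/Ki = 1 + 0.201/0.100 = 3.010.
For a noncompetitive inhibitor, Vmax is reduced to Vmax/α while Km is unchanged: Km,app = 0.402 nM, Vmax,app = 5.32 nmol/s.
v = Vmax,app·[S]/(Km,app + [S]) = 5.32 × 2.15/(0.402 + 2.15) = 4.48 nmol/s.

4.48 nmol/s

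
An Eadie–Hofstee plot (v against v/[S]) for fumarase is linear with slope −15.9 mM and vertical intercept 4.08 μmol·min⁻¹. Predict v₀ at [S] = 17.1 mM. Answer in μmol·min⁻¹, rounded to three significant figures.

2.11 μmol·min⁻¹

In the Eadie–Hofstee form v = Vmax − Km·(v/[S]), the slope is −Km and the intercept is Vmax, so Km = 15.9 mM and Vmax = 4.08 μmol·min⁻¹.
v = 4.08 × 17.1/(15.9 + 17.1) = 2.11 μmol·min⁻¹.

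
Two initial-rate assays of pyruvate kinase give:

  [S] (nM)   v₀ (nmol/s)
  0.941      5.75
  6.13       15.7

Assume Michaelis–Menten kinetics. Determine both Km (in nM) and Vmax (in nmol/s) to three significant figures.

In reciprocal form, 1/v = (Km/Vmax)·(1/[S]) + 1/Vmax. The two points give (1/[S], 1/v) = (1.063, 0.1739) and (0.1631, 0.06369).
Slope = (0.1739 − 0.06369)/(1.063 − 0.1631) = 0.1225; intercept = 0.1739 − 0.1225×1.063 = 0.04371.
Vmax = 1/intercept = 22.9 nmol/s; Km = slope × Vmax = 0.1225 × 22.9 = 2.80 nM.

Km = 2.80 nM; Vmax = 22.9 nmol/s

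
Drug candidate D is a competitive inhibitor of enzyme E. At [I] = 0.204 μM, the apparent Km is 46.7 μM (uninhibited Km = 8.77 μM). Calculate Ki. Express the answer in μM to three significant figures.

0.0472 μM

Competitive: Km,app = α·Km with α = 1 + [I]/Ki.
α = Km,app/Km = 46.7/8.77 = 5.325.
Since α = 1 + [I]/Ki, [I]/Ki = 5.325 − 1 = 4.325 and Ki = 0.204/4.325 = 0.0472 μM.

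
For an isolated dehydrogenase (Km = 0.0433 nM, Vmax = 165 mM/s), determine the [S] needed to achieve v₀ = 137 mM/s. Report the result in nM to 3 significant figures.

Rearranging v = Vmax[S]/(Km+[S]) gives [S] = Km·v/(Vmax − v).
[S] = 0.0433 × 137 / (165 − 137) = 5.932/28.00 = 0.212 nM.

0.212 nM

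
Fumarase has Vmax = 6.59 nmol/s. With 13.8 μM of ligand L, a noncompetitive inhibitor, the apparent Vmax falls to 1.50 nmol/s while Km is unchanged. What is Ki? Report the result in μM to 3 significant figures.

4.07 μM

Noncompetitive: Vmax,app = Vmax/α with α = 1 + [I]/Ki.
α = Vmax/Vmax,app = 6.59/1.50 = 4.393.
Since α = 1 + [I]/Ki, [I]/Ki = 4.393 − 1 = 3.393 and Ki = 13.8/3.393 = 4.07 μM.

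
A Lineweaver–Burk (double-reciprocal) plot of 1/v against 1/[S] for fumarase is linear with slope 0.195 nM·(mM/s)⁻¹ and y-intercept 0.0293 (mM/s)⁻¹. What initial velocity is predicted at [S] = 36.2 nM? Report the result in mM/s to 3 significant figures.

28.8 mM/s

The y-intercept is 1/Vmax, so Vmax = 1/0.0293 = 34.1 mM/s.
The slope is Km/Vmax, so Km = 0.195 × 34.1 = 6.66 nM.
Then v = 34.1 × 36.2/(6.66 + 36.2) = 28.8 mM/s.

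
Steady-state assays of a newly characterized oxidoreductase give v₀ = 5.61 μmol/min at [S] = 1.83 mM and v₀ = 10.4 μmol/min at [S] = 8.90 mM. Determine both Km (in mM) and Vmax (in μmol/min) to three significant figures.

From v = Vmax[S]/(Km+[S]), each point gives Vmax = v(Km+[S])/[S].
Equating: 5.61(Km+1.83)/1.83 = 10.4(Km+8.90)/8.90.
3.066·Km + 5.61 = 1.169·Km + 10.4, so (3.066 − 1.169)·Km = 10.4 − 5.61.
Km = 4.790/1.897 = 2.52 mM; then Vmax = 5.61(2.52+1.83)/1.83 = 13.4 μmol/min.

Km = 2.52 mM; Vmax = 13.4 μmol/min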